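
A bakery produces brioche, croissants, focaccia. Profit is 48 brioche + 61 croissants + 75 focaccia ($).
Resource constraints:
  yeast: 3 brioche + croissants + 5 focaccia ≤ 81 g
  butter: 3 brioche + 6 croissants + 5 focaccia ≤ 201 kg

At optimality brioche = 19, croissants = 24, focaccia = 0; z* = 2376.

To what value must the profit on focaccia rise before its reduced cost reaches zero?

80

At the optimum: yeast uses 81 of 81 (binding); butter uses 201 of 201 (binding).
From A_Bᵀ y = c: 3·y_yeast + 3·y_butter = 48; 1·y_yeast + 6·y_butter = 61.
This yields shadow prices y_yeast = 7, y_butter = 9.
focaccia enters the basis when its profit ≥ yᵀa₃ = 7·5 + 9·5 = 80.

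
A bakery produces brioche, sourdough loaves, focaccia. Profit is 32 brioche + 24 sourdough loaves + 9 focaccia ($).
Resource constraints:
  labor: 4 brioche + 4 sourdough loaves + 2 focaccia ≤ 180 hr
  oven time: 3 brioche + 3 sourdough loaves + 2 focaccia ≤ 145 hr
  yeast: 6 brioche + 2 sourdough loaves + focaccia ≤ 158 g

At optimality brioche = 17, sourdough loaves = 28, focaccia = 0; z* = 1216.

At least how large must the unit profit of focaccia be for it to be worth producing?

12

At the optimum: labor uses 180 of 180 (binding); oven time uses 135 of 145 (slack = 10); yeast uses 158 of 158 (binding).
Slack constraints have shadow price 0 (complementary slackness).
From A_Bᵀ y = c: 4·y_labor + 6·y_yeast = 32; 4·y_labor + 2·y_yeast = 24.
→ y_labor = 5 and y_yeast = 2.
focaccia enters the basis when its profit ≥ yᵀa₃ = 5·2 + 2·1 = 12.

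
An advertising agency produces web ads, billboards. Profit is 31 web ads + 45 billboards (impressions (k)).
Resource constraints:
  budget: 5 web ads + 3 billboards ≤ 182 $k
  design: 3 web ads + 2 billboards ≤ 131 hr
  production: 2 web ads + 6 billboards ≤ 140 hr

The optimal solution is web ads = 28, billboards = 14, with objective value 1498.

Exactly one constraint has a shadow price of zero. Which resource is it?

budget: 182/182 (binding)
design: 112/131 (slack 19)
production: 140/140 (binding)
By complementary slackness, a constraint with positive slack has shadow price 0 → design.

design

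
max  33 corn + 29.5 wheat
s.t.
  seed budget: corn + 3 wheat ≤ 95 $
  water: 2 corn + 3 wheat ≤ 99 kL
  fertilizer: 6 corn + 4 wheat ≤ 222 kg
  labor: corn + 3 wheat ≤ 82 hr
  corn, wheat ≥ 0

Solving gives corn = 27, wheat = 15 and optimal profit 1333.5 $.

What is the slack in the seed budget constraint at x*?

23

seed budget used = 1·27 + 3·15 = 72; slack = 95 − 72 = 23.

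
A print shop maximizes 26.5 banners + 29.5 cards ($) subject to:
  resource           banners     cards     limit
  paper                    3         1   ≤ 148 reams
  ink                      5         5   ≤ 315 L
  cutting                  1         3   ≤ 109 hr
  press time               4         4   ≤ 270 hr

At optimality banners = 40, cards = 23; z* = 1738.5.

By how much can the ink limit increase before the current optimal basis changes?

6.25

Binding constraints: ink, cutting. The basis is B = [[5,5],[1,3]] with det 10.
Per unit increase in ink, x* moves by d = (0.3, -0.1).
The basis stays optimal until paper becomes binding; allowable increase = 6.25 L.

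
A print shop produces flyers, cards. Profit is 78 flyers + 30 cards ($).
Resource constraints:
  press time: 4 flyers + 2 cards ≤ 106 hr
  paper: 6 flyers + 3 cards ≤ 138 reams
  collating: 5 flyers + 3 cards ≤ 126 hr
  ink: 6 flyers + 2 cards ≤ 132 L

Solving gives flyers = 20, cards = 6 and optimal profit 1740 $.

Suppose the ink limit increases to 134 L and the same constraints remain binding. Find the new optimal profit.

Binding: paper and ink. Non-binding: press time (14 unused), collating (8 unused).
By complementary slackness, y = 0 for the non-binding constraints.
From A_Bᵀ y = c: 6·y_paper + 6·y_ink = 78; 3·y_paper + 2·y_ink = 30.
This yields shadow prices y_paper = 4, y_ink = 9.
Δz = y_ink·Δb = 9 × (2) = 18, so new z* = 1740 + 18 = 1758.

1758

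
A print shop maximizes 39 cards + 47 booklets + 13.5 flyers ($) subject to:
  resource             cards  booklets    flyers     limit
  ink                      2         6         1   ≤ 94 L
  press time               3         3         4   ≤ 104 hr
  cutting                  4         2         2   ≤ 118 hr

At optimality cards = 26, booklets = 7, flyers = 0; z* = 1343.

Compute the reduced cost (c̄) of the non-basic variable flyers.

-6

Binding: ink and cutting. Non-binding: press time (5 unused).
Since press time is not tight, its dual is 0.
From A_Bᵀ y = c: 2·y_ink + 4·y_cutting = 39; 6·y_ink + 2·y_cutting = 47.
This yields shadow prices y_ink = 5.5, y_cutting = 7.
Reduced cost of flyers: c₃ − yᵀa₃ = 13.5 − (5.5·1 + 7·2) = 13.5 − 19.5 = -6.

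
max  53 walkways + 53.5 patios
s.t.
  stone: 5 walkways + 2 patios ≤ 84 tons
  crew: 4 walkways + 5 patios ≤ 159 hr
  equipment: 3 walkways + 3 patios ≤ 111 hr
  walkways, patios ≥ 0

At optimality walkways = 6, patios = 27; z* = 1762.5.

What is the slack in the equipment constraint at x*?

12

equipment used = 3·6 + 3·27 = 99; slack = 111 − 99 = 12.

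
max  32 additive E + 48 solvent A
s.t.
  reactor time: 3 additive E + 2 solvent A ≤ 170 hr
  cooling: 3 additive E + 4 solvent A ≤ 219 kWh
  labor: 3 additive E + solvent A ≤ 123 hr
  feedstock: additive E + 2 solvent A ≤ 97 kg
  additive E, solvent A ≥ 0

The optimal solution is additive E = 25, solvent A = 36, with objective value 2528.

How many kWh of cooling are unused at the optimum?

0

cooling used = 3·25 + 4·36 = 219; slack = 219 − 219 = 0.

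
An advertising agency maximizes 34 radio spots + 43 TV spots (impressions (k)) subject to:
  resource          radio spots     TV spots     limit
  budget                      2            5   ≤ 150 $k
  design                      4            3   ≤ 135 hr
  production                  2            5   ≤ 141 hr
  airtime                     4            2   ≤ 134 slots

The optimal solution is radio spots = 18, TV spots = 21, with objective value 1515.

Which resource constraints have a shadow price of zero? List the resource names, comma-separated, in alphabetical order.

budget: 141/150 (slack 9)
design: 135/135 (binding)
production: 141/141 (binding)
airtime: 114/134 (slack 20)
By complementary slackness, a constraint with positive slack has shadow price 0 → airtime, budget.

airtime, budget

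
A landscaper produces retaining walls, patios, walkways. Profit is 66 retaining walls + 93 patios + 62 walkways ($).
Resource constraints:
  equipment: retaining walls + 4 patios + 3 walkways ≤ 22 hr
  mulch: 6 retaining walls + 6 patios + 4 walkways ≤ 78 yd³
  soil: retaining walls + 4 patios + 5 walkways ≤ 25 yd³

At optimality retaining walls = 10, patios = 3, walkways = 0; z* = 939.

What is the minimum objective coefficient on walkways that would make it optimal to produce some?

65

At the optimum: equipment uses 22 of 22 (binding); mulch uses 78 of 78 (binding); soil uses 22 of 25 (slack = 3).
Since soil is not tight, its dual is 0.
Dual feasibility on the basic columns requires 1·y_equipment + 6·y_mulch = 66, 4·y_equipment + 6·y_mulch = 93.
→ y_equipment = 9 and y_mulch = 9.5.
walkways enters the basis when its profit ≥ yᵀa₃ = 9·3 + 9.5·4 = 65.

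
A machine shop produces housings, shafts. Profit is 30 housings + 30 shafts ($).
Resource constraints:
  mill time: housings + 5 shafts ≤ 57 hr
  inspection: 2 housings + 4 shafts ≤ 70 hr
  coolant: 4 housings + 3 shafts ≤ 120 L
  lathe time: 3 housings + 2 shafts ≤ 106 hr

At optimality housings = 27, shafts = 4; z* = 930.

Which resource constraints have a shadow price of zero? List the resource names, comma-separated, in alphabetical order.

mill time: 47/57 (slack 10)
inspection: 70/70 (binding)
coolant: 120/120 (binding)
lathe time: 89/106 (slack 17)
By complementary slackness, a constraint with positive slack has shadow price 0 → lathe time, mill time.

lathe time, mill time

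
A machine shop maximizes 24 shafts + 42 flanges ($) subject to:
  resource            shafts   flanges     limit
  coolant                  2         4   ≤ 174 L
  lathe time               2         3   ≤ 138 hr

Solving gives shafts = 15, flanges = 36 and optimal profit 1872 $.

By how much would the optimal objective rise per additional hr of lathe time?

Both coolant and lathe time are binding at x*.
From A_Bᵀ y = c: 2·y_coolant + 2·y_lathe time = 24; 4·y_coolant + 3·y_lathe time = 42.
→ y_coolant = 6 and y_lathe time = 6.
Shadow price of lathe time = 6.

6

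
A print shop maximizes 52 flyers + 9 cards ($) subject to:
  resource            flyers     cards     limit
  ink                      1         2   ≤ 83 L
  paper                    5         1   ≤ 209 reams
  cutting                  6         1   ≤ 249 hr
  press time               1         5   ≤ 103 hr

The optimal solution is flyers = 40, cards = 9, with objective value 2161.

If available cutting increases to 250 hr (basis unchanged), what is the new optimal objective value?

Binding: paper and cutting. Non-binding: ink (25 unused), press time (18 unused).
By complementary slackness, y = 0 for the non-binding constraints.
The binding rows give the dual system: 5·y_paper + 6·y_cutting = 52 and 1·y_paper + 1·y_cutting = 9.
This yields shadow prices y_paper = 2, y_cutting = 7.
Δz = y_cutting·Δb = 7 × (1) = 7, so new z* = 2161 + 7 = 2168.

2168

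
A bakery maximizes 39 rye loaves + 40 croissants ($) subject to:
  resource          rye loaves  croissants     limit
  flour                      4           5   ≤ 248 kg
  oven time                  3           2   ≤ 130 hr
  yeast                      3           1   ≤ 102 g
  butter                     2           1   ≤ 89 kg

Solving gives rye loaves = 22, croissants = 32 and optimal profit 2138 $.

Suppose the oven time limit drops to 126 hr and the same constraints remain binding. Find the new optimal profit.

At the optimum: flour uses 248 of 248 (binding); oven time uses 130 of 130 (binding); yeast uses 98 of 102 (slack = 4); butter uses 76 of 89 (slack = 13).
By complementary slackness, y = 0 for the non-binding constraints.
From A_Bᵀ y = c: 4·y_flour + 3·y_oven time = 39; 5·y_flour + 2·y_oven time = 40.
→ y_flour = 6 and y_oven time = 5.
Δz = y_oven time·Δb = 5 × (-4) = -20, so new z* = 2138 − 20 = 2118.

2118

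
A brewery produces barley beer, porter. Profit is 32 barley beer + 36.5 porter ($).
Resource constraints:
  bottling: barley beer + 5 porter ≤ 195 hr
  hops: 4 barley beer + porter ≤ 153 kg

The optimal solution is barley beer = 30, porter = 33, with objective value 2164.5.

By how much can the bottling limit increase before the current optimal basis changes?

Binding constraints: bottling, hops. The basis is B = [[1,5],[4,1]] with det -19.
Per unit increase in bottling, x* moves by d = (-0.0526, 0.2105).
The basis stays optimal until barley beer reaches 0; allowable increase = 570 hr.

570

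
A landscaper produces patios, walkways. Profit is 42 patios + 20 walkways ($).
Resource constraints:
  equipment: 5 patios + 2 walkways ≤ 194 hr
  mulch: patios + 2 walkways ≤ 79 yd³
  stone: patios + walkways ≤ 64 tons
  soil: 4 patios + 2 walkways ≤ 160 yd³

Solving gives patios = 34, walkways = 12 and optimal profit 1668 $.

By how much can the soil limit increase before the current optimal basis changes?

Binding constraints: equipment, soil. The basis is B = [[5,2],[4,2]] with det 2.
Per unit increase in soil, x* moves by d = (-1, 2.5).
The basis stays optimal until mulch becomes binding; allowable increase = 5.25 yd³.

5.25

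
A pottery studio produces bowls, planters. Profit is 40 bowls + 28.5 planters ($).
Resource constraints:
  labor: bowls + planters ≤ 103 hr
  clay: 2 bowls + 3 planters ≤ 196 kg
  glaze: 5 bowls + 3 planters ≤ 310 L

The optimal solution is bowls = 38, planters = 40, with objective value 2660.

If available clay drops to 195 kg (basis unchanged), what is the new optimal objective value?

2657.5

Check each constraint at x*: labor 78/103 (slack 25); clay 196/196 (tight); glaze 310/310 (tight).
Slack constraints have shadow price 0 (complementary slackness).
From A_Bᵀ y = c: 2·y_clay + 5·y_glaze = 40; 3·y_clay + 3·y_glaze = 28.5.
Solving: y_clay = 2.5, y_glaze = 7.
Δz = y_clay·Δb = 2.5 × (-1) = -2.5, so new z* = 2660 − 2.5 = 2657.5.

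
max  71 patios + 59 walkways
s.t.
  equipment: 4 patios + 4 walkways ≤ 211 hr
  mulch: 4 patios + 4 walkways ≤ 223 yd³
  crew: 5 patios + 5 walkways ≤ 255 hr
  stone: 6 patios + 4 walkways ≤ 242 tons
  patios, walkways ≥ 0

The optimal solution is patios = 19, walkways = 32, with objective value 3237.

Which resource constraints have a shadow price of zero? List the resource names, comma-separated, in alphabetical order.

equipment: 204/211 (slack 7)
mulch: 204/223 (slack 19)
crew: 255/255 (binding)
stone: 242/242 (binding)
By complementary slackness, a constraint with positive slack has shadow price 0 → equipment, mulch.

equipment, mulch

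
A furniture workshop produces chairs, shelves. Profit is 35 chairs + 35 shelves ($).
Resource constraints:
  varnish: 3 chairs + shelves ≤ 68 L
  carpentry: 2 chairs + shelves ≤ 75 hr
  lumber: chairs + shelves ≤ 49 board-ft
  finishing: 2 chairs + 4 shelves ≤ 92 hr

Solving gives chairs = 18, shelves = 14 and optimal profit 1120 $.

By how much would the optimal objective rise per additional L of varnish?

7

Check each constraint at x*: varnish 68/68 (tight); carpentry 50/75 (slack 25); lumber 32/49 (slack 17); finishing 92/92 (tight).
Since carpentry, lumber are not tight, their duals are 0.
Dual feasibility on the basic columns requires 3·y_varnish + 2·y_finishing = 35, 1·y_varnish + 4·y_finishing = 35.
→ y_varnish = 7 and y_finishing = 7.
Shadow price of varnish = 7.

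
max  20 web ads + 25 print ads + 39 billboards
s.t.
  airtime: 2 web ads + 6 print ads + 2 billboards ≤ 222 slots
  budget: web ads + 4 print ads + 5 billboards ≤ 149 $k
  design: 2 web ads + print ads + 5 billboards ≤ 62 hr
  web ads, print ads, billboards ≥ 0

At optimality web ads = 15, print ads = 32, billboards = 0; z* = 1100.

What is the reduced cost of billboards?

At the optimum: airtime uses 222 of 222 (binding); budget uses 143 of 149 (slack = 6); design uses 62 of 62 (binding).
By complementary slackness, y = 0 for the non-binding constraint.
From A_Bᵀ y = c: 2·y_airtime + 2·y_design = 20; 6·y_airtime + 1·y_design = 25.
This yields shadow prices y_airtime = 3, y_design = 7.
Reduced cost of billboards: c₃ − yᵀa₃ = 39 − (3·2 + 7·5) = 39 − 41 = -2.

-2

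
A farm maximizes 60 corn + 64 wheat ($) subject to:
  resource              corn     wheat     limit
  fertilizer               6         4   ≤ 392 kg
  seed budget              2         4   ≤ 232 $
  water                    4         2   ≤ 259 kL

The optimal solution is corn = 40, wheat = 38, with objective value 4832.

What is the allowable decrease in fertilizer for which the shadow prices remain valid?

160

Binding constraints: fertilizer, seed budget. The basis is B = [[6,4],[2,4]] with det 16.
Per unit decrease in fertilizer, x* moves by d = (-0.25, 0.125).
The basis stays optimal until corn reaches 0; allowable decrease = 160 kg.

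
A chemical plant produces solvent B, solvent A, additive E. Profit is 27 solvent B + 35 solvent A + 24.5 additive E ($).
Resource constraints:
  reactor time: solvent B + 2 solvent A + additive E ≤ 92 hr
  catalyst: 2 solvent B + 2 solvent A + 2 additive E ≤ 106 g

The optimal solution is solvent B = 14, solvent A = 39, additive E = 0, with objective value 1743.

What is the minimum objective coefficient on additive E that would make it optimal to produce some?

27

Check each constraint at x*: reactor time 92/92 (tight); catalyst 106/106 (tight).
The binding rows give the dual system: 1·y_reactor time + 2·y_catalyst = 27 and 2·y_reactor time + 2·y_catalyst = 35.
This yields shadow prices y_reactor time = 8, y_catalyst = 9.5.
additive E enters the basis when its profit ≥ yᵀa₃ = 8·1 + 9.5·2 = 27.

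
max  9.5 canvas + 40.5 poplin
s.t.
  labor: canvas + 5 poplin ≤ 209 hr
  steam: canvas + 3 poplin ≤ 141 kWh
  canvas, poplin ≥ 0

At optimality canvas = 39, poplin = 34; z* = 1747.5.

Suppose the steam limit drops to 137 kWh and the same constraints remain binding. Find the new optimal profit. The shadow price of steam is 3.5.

Δb = -4, so new z* = 1747.5 + (3.5)·(-4) = 1747.5 − 14 = 1733.5.

1733.5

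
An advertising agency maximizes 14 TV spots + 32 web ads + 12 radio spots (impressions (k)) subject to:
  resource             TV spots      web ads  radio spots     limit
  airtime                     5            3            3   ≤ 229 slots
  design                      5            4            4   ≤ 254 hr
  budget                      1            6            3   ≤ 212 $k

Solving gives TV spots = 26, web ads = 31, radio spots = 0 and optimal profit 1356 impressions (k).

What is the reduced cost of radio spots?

Binding: design and budget. Non-binding: airtime (6 unused).
Since airtime is not tight, its dual is 0.
The binding rows give the dual system: 5·y_design + 1·y_budget = 14 and 4·y_design + 6·y_budget = 32.
→ y_design = 2 and y_budget = 4.
Reduced cost of radio spots: c₃ − yᵀa₃ = 12 − (2·4 + 4·3) = 12 − 20 = -8.

-8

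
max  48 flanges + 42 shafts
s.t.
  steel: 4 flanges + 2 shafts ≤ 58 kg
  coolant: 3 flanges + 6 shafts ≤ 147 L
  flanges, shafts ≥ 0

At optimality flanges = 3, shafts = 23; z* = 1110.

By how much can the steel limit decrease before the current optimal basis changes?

9

Binding constraints: steel, coolant. The basis is B = [[4,2],[3,6]] with det 18.
Per unit decrease in steel, x* moves by d = (-0.3333, 0.1667).
The basis stays optimal until flanges reaches 0; allowable decrease = 9 kg.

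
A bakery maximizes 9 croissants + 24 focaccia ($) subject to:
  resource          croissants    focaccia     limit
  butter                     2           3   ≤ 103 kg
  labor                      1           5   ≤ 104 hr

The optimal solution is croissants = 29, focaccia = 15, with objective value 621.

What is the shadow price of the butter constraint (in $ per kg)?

At the optimum: butter uses 103 of 103 (binding); labor uses 104 of 104 (binding).
From A_Bᵀ y = c: 2·y_butter + 1·y_labor = 9; 3·y_butter + 5·y_labor = 24.
This yields shadow prices y_butter = 3, y_labor = 3.
Shadow price of butter = 3.

3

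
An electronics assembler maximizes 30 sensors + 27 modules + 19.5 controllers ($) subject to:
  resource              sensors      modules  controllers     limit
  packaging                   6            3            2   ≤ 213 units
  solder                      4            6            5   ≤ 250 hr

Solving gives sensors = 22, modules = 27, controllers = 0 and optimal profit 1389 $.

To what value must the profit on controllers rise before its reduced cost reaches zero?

At the optimum: packaging uses 213 of 213 (binding); solder uses 250 of 250 (binding).
Dual feasibility on the basic columns requires 6·y_packaging + 4·y_solder = 30, 3·y_packaging + 6·y_solder = 27.
Solving: y_packaging = 3, y_solder = 3.
controllers enters the basis when its profit ≥ yᵀa₃ = 3·2 + 3·5 = 21.

21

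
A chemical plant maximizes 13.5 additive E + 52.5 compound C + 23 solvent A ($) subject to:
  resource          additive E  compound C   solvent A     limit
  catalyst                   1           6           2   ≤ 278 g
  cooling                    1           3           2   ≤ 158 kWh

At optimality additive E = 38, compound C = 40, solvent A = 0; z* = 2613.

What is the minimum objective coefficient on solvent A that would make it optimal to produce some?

Check each constraint at x*: catalyst 278/278 (tight); cooling 158/158 (tight).
The binding rows give the dual system: 1·y_catalyst + 1·y_cooling = 13.5 and 6·y_catalyst + 3·y_cooling = 52.5.
→ y_catalyst = 4 and y_cooling = 9.5.
solvent A enters the basis when its profit ≥ yᵀa₃ = 4·2 + 9.5·2 = 27.

27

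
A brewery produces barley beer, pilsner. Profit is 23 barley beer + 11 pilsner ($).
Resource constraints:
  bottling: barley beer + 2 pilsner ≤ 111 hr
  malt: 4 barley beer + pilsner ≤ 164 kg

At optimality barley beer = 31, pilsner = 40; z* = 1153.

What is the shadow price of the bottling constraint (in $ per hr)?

3

Check each constraint at x*: bottling 111/111 (tight); malt 164/164 (tight).
Dual feasibility on the basic columns requires 1·y_bottling + 4·y_malt = 23, 2·y_bottling + 1·y_malt = 11.
Solving: y_bottling = 3, y_malt = 5.
Shadow price of bottling = 3.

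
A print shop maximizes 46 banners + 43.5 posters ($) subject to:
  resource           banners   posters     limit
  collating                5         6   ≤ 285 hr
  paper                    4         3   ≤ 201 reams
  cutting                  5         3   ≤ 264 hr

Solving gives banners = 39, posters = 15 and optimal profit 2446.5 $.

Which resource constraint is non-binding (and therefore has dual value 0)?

cutting

collating: 285/285 (binding)
paper: 201/201 (binding)
cutting: 240/264 (slack 24)
By complementary slackness, a constraint with positive slack has shadow price 0 → cutting.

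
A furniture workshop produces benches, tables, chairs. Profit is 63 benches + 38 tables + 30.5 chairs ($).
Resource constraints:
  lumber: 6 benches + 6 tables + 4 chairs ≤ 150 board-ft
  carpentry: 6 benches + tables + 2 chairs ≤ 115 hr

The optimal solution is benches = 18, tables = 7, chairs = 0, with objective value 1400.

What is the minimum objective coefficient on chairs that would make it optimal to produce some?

At the optimum: lumber uses 150 of 150 (binding); carpentry uses 115 of 115 (binding).
From A_Bᵀ y = c: 6·y_lumber + 6·y_carpentry = 63; 6·y_lumber + 1·y_carpentry = 38.
Solving: y_lumber = 5.5, y_carpentry = 5.
chairs enters the basis when its profit ≥ yᵀa₃ = 5.5·4 + 5·2 = 32.

32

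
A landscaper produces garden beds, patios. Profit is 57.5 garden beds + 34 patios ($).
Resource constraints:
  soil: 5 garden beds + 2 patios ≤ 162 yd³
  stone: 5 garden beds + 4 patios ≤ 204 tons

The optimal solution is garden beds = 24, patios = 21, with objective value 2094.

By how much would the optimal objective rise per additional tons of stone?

Check each constraint at x*: soil 162/162 (tight); stone 204/204 (tight).
The binding rows give the dual system: 5·y_soil + 5·y_stone = 57.5 and 2·y_soil + 4·y_stone = 34.
→ y_soil = 6 and y_stone = 5.5.
Shadow price of stone = 5.5.

5.5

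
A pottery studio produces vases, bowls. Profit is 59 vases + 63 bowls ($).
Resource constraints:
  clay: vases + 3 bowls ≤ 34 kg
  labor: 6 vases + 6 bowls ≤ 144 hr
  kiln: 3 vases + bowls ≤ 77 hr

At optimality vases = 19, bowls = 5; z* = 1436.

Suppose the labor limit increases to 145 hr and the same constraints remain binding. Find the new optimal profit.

Check each constraint at x*: clay 34/34 (tight); labor 144/144 (tight); kiln 62/77 (slack 15).
By complementary slackness, y = 0 for the non-binding constraint.
From A_Bᵀ y = c: 1·y_clay + 6·y_labor = 59; 3·y_clay + 6·y_labor = 63.
This yields shadow prices y_clay = 2, y_labor = 9.5.
Δz = y_labor·Δb = 9.5 × (1) = 9.5, so new z* = 1436 + 9.5 = 1445.5.

1445.5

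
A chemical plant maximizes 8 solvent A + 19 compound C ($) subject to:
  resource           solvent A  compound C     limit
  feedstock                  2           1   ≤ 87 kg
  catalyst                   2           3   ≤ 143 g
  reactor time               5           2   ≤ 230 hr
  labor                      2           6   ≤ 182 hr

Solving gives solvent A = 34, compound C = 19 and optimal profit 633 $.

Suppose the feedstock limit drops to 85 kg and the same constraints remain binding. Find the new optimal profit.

631

Check each constraint at x*: feedstock 87/87 (tight); catalyst 125/143 (slack 18); reactor time 208/230 (slack 22); labor 182/182 (tight).
Slack constraints have shadow price 0 (complementary slackness).
The binding rows give the dual system: 2·y_feedstock + 2·y_labor = 8 and 1·y_feedstock + 6·y_labor = 19.
This yields shadow prices y_feedstock = 1, y_labor = 3.
Δz = y_feedstock·Δb = 1 × (-2) = -2, so new z* = 633 − 2 = 631.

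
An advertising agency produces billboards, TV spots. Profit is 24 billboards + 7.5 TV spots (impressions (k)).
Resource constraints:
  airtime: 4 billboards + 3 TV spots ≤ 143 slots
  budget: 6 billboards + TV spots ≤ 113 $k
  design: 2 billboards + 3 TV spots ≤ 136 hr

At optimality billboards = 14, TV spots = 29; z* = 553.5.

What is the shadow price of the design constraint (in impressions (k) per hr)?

0

At the optimum: airtime uses 143 of 143 (binding); budget uses 113 of 113 (binding); design uses 115 of 136 (slack = 21).
Since design is not tight, its dual is 0.
Dual feasibility on the basic columns requires 4·y_airtime + 6·y_budget = 24, 3·y_airtime + 1·y_budget = 7.5.
This yields shadow prices y_airtime = 1.5, y_budget = 3.
Shadow price of design = 0.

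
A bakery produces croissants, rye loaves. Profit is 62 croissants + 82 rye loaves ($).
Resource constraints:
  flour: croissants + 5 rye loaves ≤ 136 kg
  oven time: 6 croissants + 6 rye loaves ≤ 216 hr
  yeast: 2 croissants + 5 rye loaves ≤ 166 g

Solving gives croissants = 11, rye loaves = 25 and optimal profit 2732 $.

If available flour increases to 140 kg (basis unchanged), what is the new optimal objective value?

At the optimum: flour uses 136 of 136 (binding); oven time uses 216 of 216 (binding); yeast uses 147 of 166 (slack = 19).
Slack constraints have shadow price 0 (complementary slackness).
Dual feasibility on the basic columns requires 1·y_flour + 6·y_oven time = 62, 5·y_flour + 6·y_oven time = 82.
→ y_flour = 5 and y_oven time = 9.5.
Δz = y_flour·Δb = 5 × (4) = 20, so new z* = 2732 + 20 = 2752.

2752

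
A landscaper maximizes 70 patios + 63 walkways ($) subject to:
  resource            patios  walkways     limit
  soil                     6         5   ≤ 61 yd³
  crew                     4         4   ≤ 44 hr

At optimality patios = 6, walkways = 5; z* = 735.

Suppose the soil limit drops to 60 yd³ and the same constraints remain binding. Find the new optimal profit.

At the optimum: soil uses 61 of 61 (binding); crew uses 44 of 44 (binding).
From A_Bᵀ y = c: 6·y_soil + 4·y_crew = 70; 5·y_soil + 4·y_crew = 63.
Solving: y_soil = 7, y_crew = 7.
Δz = y_soil·Δb = 7 × (-1) = -7, so new z* = 735 − 7 = 728.

728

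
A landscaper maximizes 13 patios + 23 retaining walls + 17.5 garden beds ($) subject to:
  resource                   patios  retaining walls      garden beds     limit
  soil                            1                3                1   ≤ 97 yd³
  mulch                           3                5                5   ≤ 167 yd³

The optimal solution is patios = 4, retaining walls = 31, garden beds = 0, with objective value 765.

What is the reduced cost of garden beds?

Both soil and mulch are binding at x*.
From A_Bᵀ y = c: 1·y_soil + 3·y_mulch = 13; 3·y_soil + 5·y_mulch = 23.
→ y_soil = 1 and y_mulch = 4.
Reduced cost of garden beds: c₃ − yᵀa₃ = 17.5 − (1·1 + 4·5) = 17.5 − 21 = -3.5.

-3.5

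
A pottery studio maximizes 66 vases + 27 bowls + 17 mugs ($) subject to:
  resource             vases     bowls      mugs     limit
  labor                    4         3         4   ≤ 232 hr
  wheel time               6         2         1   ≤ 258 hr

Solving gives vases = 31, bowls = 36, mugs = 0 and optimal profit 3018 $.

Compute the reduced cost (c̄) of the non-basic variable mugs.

-4

At the optimum: labor uses 232 of 232 (binding); wheel time uses 258 of 258 (binding).
From A_Bᵀ y = c: 4·y_labor + 6·y_wheel time = 66; 3·y_labor + 2·y_wheel time = 27.
→ y_labor = 3 and y_wheel time = 9.
Reduced cost of mugs: c₃ − yᵀa₃ = 17 − (3·4 + 9·1) = 17 − 21 = -4.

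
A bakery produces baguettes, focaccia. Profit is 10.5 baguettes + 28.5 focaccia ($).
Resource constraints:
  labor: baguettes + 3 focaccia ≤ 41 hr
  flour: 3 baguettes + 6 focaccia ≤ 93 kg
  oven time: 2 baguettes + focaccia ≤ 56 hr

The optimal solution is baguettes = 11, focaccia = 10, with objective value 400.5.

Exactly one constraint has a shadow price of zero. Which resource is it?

labor: 41/41 (binding)
flour: 93/93 (binding)
oven time: 32/56 (slack 24)
By complementary slackness, a constraint with positive slack has shadow price 0 → oven time.

oven time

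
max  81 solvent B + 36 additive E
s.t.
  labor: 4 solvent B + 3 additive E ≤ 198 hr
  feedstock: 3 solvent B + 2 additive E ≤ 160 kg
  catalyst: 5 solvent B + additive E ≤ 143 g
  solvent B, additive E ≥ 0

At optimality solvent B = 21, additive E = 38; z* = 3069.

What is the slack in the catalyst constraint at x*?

0

catalyst used = 5·21 + 1·38 = 143; slack = 143 − 143 = 0.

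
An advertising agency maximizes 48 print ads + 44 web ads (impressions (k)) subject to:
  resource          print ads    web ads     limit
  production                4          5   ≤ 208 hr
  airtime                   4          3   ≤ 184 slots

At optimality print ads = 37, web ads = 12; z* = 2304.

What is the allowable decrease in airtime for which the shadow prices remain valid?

59.2

Binding constraints: production, airtime. The basis is B = [[4,5],[4,3]] with det -8.
Per unit decrease in airtime, x* moves by d = (-0.625, 0.5).
The basis stays optimal until print ads reaches 0; allowable decrease = 59.2 slots.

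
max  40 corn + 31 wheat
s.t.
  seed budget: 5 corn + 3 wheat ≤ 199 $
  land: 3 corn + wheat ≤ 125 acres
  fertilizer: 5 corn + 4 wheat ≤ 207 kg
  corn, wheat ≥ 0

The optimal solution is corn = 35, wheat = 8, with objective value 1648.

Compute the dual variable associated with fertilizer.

Binding: seed budget and fertilizer. Non-binding: land (12 unused).
By complementary slackness, y = 0 for the non-binding constraint.
Dual feasibility on the basic columns requires 5·y_seed budget + 5·y_fertilizer = 40, 3·y_seed budget + 4·y_fertilizer = 31.
Solving: y_seed budget = 1, y_fertilizer = 7.
Shadow price of fertilizer = 7.

7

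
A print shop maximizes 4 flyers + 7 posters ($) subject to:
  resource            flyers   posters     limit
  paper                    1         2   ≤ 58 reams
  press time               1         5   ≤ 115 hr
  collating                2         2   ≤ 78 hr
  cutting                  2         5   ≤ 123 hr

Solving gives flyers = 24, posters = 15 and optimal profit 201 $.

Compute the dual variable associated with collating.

Check each constraint at x*: paper 54/58 (slack 4); press time 99/115 (slack 16); collating 78/78 (tight); cutting 123/123 (tight).
Since paper, press time are not tight, their duals are 0.
Dual feasibility on the basic columns requires 2·y_collating + 2·y_cutting = 4, 2·y_collating + 5·y_cutting = 7.
This yields shadow prices y_collating = 1, y_cutting = 1.
Shadow price of collating = 1.

1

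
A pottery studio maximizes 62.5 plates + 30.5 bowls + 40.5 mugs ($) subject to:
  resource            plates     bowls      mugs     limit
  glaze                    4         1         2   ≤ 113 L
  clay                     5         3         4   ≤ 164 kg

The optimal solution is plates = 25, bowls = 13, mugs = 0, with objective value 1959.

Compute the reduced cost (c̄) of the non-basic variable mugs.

Check each constraint at x*: glaze 113/113 (tight); clay 164/164 (tight).
The binding rows give the dual system: 4·y_glaze + 5·y_clay = 62.5 and 1·y_glaze + 3·y_clay = 30.5.
→ y_glaze = 5 and y_clay = 8.5.
Reduced cost of mugs: c₃ − yᵀa₃ = 40.5 − (5·2 + 8.5·4) = 40.5 − 44 = -3.5.

-3.5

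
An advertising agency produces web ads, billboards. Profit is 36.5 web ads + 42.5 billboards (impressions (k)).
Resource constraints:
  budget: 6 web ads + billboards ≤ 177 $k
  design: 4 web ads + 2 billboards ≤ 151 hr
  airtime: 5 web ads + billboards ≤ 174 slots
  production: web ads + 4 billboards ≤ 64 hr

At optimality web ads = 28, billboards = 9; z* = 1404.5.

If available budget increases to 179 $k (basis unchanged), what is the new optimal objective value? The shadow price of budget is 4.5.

1413.5

Δb = 2, so new z* = 1404.5 + (4.5)·(2) = 1404.5 + 9 = 1413.5.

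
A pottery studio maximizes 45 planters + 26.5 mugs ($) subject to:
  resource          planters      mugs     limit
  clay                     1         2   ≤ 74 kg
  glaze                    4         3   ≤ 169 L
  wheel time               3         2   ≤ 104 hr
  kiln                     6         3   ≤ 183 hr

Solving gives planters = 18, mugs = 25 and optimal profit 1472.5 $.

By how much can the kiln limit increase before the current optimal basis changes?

25

Binding constraints: wheel time, kiln. The basis is B = [[3,2],[6,3]] with det -3.
Per unit increase in kiln, x* moves by d = (0.6667, -1).
The basis stays optimal until mugs reaches 0; allowable increase = 25 hr.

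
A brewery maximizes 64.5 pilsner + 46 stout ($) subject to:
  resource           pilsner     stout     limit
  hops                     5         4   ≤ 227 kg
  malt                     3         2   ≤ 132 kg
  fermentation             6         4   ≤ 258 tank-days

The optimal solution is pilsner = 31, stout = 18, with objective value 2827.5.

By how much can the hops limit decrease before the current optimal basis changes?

Binding constraints: hops, fermentation. The basis is B = [[5,4],[6,4]] with det -4.
Per unit decrease in hops, x* moves by d = (1, -1.5).
The basis stays optimal until stout reaches 0; allowable decrease = 12 kg.

12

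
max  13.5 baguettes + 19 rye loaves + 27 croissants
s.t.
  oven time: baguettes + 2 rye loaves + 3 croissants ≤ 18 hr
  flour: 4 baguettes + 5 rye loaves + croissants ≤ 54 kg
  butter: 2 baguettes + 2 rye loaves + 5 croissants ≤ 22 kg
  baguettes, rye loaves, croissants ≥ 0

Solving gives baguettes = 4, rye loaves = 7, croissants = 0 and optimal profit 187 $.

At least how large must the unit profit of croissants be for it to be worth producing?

36.5

Binding: oven time and butter. Non-binding: flour (3 unused).
Since flour is not tight, its dual is 0.
From A_Bᵀ y = c: 1·y_oven time + 2·y_butter = 13.5; 2·y_oven time + 2·y_butter = 19.
This yields shadow prices y_oven time = 5.5, y_butter = 4.
croissants enters the basis when its profit ≥ yᵀa₃ = 5.5·3 + 4·5 = 36.5.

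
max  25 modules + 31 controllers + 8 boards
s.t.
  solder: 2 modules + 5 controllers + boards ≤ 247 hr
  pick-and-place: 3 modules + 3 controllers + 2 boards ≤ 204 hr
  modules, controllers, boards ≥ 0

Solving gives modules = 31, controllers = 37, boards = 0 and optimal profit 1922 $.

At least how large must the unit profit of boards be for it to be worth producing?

Check each constraint at x*: solder 247/247 (tight); pick-and-place 204/204 (tight).
From A_Bᵀ y = c: 2·y_solder + 3·y_pick-and-place = 25; 5·y_solder + 3·y_pick-and-place = 31.
This yields shadow prices y_solder = 2, y_pick-and-place = 7.
boards enters the basis when its profit ≥ yᵀa₃ = 2·1 + 7·2 = 16.

16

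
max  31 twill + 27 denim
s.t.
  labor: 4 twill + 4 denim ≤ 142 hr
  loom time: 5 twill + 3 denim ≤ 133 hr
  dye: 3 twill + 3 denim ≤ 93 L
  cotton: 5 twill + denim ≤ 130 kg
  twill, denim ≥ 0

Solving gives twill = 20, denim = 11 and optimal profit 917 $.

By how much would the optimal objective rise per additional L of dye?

7

At the optimum: labor uses 124 of 142 (slack = 18); loom time uses 133 of 133 (binding); dye uses 93 of 93 (binding); cotton uses 111 of 130 (slack = 19).
By complementary slackness, y = 0 for the non-binding constraints.
Dual feasibility on the basic columns requires 5·y_loom time + 3·y_dye = 31, 3·y_loom time + 3·y_dye = 27.
→ y_loom time = 2 and y_dye = 7.
Shadow price of dye = 7.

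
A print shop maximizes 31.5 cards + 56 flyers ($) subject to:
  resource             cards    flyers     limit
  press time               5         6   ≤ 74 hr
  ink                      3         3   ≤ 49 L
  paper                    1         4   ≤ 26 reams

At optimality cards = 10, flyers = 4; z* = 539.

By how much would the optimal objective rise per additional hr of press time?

Check each constraint at x*: press time 74/74 (tight); ink 42/49 (slack 7); paper 26/26 (tight).
Since ink is not tight, its dual is 0.
The binding rows give the dual system: 5·y_press time + 1·y_paper = 31.5 and 6·y_press time + 4·y_paper = 56.
This yields shadow prices y_press time = 5, y_paper = 6.5.
Shadow price of press time = 5.

5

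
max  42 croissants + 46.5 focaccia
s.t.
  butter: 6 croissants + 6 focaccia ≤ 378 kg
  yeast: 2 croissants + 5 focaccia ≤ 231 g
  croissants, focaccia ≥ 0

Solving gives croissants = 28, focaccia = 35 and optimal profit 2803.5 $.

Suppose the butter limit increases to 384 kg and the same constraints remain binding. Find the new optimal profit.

Check each constraint at x*: butter 378/378 (tight); yeast 231/231 (tight).
Dual feasibility on the basic columns requires 6·y_butter + 2·y_yeast = 42, 6·y_butter + 5·y_yeast = 46.5.
Solving: y_butter = 6.5, y_yeast = 1.5.
Δz = y_butter·Δb = 6.5 × (6) = 39, so new z* = 2803.5 + 39 = 2842.5.

2842.5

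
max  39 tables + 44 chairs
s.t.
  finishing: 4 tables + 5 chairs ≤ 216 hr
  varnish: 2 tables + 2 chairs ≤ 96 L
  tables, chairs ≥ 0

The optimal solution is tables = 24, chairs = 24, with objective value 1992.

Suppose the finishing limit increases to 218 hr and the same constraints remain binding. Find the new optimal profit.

Check each constraint at x*: finishing 216/216 (tight); varnish 96/96 (tight).
Dual feasibility on the basic columns requires 4·y_finishing + 2·y_varnish = 39, 5·y_finishing + 2·y_varnish = 44.
→ y_finishing = 5 and y_varnish = 9.5.
Δz = y_finishing·Δb = 5 × (2) = 10, so new z* = 1992 + 10 = 2002.

2002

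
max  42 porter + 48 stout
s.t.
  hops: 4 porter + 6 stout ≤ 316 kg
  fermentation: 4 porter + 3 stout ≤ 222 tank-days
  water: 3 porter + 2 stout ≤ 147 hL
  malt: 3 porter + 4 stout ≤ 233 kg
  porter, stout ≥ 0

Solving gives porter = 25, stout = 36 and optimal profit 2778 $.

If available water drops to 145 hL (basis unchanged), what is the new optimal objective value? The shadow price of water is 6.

Δb = -2, so new z* = 2778 + (6)·(-2) = 2778 − 12 = 2766.

2766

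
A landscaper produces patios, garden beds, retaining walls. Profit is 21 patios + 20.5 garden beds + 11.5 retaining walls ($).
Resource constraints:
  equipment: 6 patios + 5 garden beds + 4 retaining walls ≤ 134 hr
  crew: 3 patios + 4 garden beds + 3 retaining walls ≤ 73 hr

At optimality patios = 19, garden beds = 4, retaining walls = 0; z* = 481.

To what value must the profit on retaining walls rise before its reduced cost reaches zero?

16

Both equipment and crew are binding at x*.
The binding rows give the dual system: 6·y_equipment + 3·y_crew = 21 and 5·y_equipment + 4·y_crew = 20.5.
→ y_equipment = 2.5 and y_crew = 2.
retaining walls enters the basis when its profit ≥ yᵀa₃ = 2.5·4 + 2·3 = 16.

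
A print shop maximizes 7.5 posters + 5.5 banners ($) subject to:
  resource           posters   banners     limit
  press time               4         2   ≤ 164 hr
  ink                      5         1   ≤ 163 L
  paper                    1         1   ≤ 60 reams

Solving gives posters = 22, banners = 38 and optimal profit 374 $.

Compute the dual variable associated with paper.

3.5

At the optimum: press time uses 164 of 164 (binding); ink uses 148 of 163 (slack = 15); paper uses 60 of 60 (binding).
By complementary slackness, y = 0 for the non-binding constraint.
The binding rows give the dual system: 4·y_press time + 1·y_paper = 7.5 and 2·y_press time + 1·y_paper = 5.5.
This yields shadow prices y_press time = 1, y_paper = 3.5.
Shadow price of paper = 3.5.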